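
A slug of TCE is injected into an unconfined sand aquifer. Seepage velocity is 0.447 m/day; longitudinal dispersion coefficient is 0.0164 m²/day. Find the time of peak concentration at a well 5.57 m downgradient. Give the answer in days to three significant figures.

12.4 days

For the 1D instantaneous-source solution, setting ∂C/∂t = 0 at fixed x gives v²t² + 2Dt − x² = 0, so t = (√(D² + v²x²) − D)/v².
√(D² + v²x²) = √(0.0164² + 0.447² × 5.57²) = 2.490; v² = 0.199809.
t = (2.490 − 0.0164)/0.199809 = 12.4 days (vs. the pure-advection estimate x/v = 12.5 d).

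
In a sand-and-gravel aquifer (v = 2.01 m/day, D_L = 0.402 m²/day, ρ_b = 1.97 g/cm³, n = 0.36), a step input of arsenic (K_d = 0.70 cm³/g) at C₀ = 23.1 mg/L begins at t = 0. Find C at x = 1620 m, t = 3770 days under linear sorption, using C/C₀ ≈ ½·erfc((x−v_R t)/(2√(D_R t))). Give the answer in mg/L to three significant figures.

Retardation factor R = 1 + ρ_b·K_d/n = 1 + 1.97 × 0.70/0.36 = 4.831.
Sorption retards both mechanisms: v_R = v/R = 0.4161 m/day, D_R = D/R = 0.08321 m²/day.
v_R·t = 0.4161 × 3770 = 1568.697 m; 2√(D_R t) = 35.42 m; argument = (1620 − 1568.697)/35.42 = 1.448.
C = C₀ × ½·erfc(1.448) = 23.1 × 0.02029 = 0.469 mg/L.

0.469 mg/L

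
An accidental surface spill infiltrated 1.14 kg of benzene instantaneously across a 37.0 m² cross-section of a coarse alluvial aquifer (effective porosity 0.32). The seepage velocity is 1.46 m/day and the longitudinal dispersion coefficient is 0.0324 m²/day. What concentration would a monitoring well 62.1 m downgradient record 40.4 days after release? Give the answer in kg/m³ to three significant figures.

For an instantaneous plane source, C(x,t) = M/(n_e·A·√(4πDt)) · exp(−(x−vt)²/(4Dt)), with n_e·A the pore (flow) area.
Plume center vt = 1.46 × 40.4 = 58.984 m, so the well at 62.1 m is 3.116 m downgradient of the peak.
√(4πDt) = 4.056 m, giving peak height M/(n_e·A·√(4πDt)) = 1.14/(0.32 × 37.0 × 4.056) = 0.02374 kg/m³.
(x−vt)²/(4Dt) = (3.116)²/(4 × 0.0324 × 40.4) = 1.854; exp(−1.854) = 0.1566.
C = 0.02374 × 0.1566 = 0.00372 kg/m³.

0.00372 kg/m³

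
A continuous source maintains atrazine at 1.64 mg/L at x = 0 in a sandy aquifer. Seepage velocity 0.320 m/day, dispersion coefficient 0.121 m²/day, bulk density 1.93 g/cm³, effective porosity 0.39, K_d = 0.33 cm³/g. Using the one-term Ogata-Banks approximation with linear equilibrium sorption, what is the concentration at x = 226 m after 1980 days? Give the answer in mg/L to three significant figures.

1.41 mg/L

Retardation factor R = 1 + ρ_b·K_d/n = 1 + 1.93 × 0.33/0.39 = 2.633.
Sorption retards both mechanisms: v_R = v/R = 0.1215 m/day, D_R = D/R = 0.04596 m²/day.
v_R·t = 0.1215 × 1980 = 240.57 m; 2√(D_R t) = 19.08 m; argument = (226 − 240.57)/19.08 = -0.7636.
C = C₀ × ½·erfc(-0.7636) = 1.64 × 0.8599 = 1.41 mg/L.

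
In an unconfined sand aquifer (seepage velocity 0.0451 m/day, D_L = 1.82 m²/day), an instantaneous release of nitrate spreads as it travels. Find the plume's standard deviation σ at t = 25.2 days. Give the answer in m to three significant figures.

9.58 m

Dispersive spreading gives a Gaussian with σ² = 2Dt; advection only shifts the center.
σ = √(2 × 1.82 × 25.2) = 9.58 m.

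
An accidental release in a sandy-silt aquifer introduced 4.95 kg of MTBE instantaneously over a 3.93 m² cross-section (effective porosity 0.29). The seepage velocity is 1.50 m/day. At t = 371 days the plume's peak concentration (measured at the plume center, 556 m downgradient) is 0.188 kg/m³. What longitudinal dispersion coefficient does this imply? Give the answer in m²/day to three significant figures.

0.114 m²/day

At the plume center C_max = M/(n_e·A·√(4πDt)), so D = M²/(4πt·(n_e·A·C_max)²).
n_e·A·C_max = 0.29 × 3.93 × 0.188 = 0.2143 kg/m.
D = 4.95²/(4π × 371 × 0.2143²) = 0.114 m²/day.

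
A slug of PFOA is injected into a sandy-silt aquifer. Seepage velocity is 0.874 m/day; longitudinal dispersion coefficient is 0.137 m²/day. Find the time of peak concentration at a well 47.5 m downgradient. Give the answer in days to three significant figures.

For the 1D instantaneous-source solution, setting ∂C/∂t = 0 at fixed x gives v²t² + 2Dt − x² = 0, so t = (√(D² + v²x²) − D)/v².
√(D² + v²x²) = √(0.137² + 0.874² × 47.5²) = 41.52; v² = 0.763876.
t = (41.52 − 0.137)/0.763876 = 54.2 days (vs. the pure-advection estimate x/v = 54.3 d).

54.2 days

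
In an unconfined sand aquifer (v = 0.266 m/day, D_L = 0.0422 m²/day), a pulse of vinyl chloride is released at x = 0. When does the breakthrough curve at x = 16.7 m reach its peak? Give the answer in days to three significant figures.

For the 1D instantaneous-source solution, setting ∂C/∂t = 0 at fixed x gives v²t² + 2Dt − x² = 0, so t = (√(D² + v²x²) − D)/v².
√(D² + v²x²) = √(0.0422² + 0.266² × 16.7²) = 4.442; v² = 0.070756.
t = (4.442 − 0.0422)/0.070756 = 62.2 days (vs. the pure-advection estimate x/v = 62.8 d).

62.2 days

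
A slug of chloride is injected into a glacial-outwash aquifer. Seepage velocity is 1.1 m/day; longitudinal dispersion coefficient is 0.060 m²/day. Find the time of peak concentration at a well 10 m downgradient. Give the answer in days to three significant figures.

9.04 days

For the 1D instantaneous-source solution, setting ∂C/∂t = 0 at fixed x gives v²t² + 2Dt − x² = 0, so t = (√(D² + v²x²) − D)/v².
√(D² + v²x²) = √(0.060² + 1.1² × 10²) = 11.00; v² = 1.21.
t = (11.00 − 0.060)/1.21 = 9.04 days (vs. the pure-advection estimate x/v = 9.09 d).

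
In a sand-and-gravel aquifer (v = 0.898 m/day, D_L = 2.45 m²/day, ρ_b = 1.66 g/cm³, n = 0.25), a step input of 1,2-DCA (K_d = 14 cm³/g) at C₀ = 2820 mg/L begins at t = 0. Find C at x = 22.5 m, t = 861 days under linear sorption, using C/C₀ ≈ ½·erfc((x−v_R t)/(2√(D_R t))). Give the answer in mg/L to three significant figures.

Retardation factor R = 1 + ρ_b·K_d/n = 1 + 1.66 × 14/0.25 = 93.96.
Sorption retards both mechanisms: v_R = v/R = 0.009557 m/day, D_R = D/R = 0.02607 m²/day.
v_R·t = 0.009557 × 861 = 8.228577 m; 2√(D_R t) = 9.475 m; argument = (22.5 − 8.228577)/9.475 = 1.506.
C = C₀ × ½·erfc(1.506) = 2820 × 0.01659 = 46.8 mg/L.

46.8 mg/L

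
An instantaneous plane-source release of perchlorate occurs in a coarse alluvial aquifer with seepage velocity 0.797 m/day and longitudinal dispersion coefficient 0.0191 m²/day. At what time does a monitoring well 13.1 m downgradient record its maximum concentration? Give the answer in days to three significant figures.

For the 1D instantaneous-source solution, setting ∂C/∂t = 0 at fixed x gives v²t² + 2Dt − x² = 0, so t = (√(D² + v²x²) − D)/v².
√(D² + v²x²) = √(0.0191² + 0.797² × 13.1²) = 10.44; v² = 0.635209.
t = (10.44 − 0.0191)/0.635209 = 16.4 days (vs. the pure-advection estimate x/v = 16.4 d).

16.4 days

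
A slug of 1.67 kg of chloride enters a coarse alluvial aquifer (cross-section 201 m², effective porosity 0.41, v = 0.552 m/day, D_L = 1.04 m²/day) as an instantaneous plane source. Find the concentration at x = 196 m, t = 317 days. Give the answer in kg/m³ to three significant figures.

0.000225 kg/m³

For an instantaneous plane source, C(x,t) = M/(n_e·A·√(4πDt)) · exp(−(x−vt)²/(4Dt)), with n_e·A the pore (flow) area.
Plume center vt = 0.552 × 317 = 174.984 m, so the well at 196 m is 21.016 m downgradient of the peak.
√(4πDt) = 64.37 m, giving peak height M/(n_e·A·√(4πDt)) = 1.67/(0.41 × 201 × 64.37) = 0.0003148 kg/m³.
(x−vt)²/(4Dt) = (21.016)²/(4 × 1.04 × 317) = 0.3349; exp(−0.3349) = 0.7154.
C = 0.0003148 × 0.7154 = 0.000225 kg/m³.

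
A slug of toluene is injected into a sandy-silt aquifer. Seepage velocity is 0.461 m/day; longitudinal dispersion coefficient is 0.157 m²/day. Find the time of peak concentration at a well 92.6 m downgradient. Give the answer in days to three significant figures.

For the 1D instantaneous-source solution, setting ∂C/∂t = 0 at fixed x gives v²t² + 2Dt − x² = 0, so t = (√(D² + v²x²) − D)/v².
√(D² + v²x²) = √(0.157² + 0.461² × 92.6²) = 42.69; v² = 0.212521.
t = (42.69 − 0.157)/0.212521 = 200 days (vs. the pure-advection estimate x/v = 201 d).

200 days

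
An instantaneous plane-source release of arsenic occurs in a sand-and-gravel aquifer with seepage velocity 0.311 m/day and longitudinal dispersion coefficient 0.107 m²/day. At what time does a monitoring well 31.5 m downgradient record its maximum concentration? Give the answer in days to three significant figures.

For the 1D instantaneous-source solution, setting ∂C/∂t = 0 at fixed x gives v²t² + 2Dt − x² = 0, so t = (√(D² + v²x²) − D)/v².
√(D² + v²x²) = √(0.107² + 0.311² × 31.5²) = 9.797; v² = 0.096721.
t = (9.797 − 0.107)/0.096721 = 100 days (vs. the pure-advection estimate x/v = 101 d).

100 days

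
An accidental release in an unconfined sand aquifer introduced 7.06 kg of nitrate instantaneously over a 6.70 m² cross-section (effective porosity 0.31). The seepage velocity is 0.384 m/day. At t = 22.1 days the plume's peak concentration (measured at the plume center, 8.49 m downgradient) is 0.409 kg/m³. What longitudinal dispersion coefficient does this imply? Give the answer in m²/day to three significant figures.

0.249 m²/day

At the plume center C_max = M/(n_e·A·√(4πDt)), so D = M²/(4πt·(n_e·A·C_max)²).
n_e·A·C_max = 0.31 × 6.70 × 0.409 = 0.8495 kg/m.
D = 7.06²/(4π × 22.1 × 0.8495²) = 0.249 m²/day.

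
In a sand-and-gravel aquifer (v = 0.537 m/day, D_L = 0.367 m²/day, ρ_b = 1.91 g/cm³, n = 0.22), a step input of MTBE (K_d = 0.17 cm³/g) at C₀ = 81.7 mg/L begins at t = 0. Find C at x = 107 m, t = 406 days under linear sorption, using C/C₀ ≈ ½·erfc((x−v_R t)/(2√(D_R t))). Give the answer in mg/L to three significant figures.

Retardation factor R = 1 + ρ_b·K_d/n = 1 + 1.91 × 0.17/0.22 = 2.476.
Sorption retards both mechanisms: v_R = v/R = 0.2169 m/day, D_R = D/R = 0.1482 m²/day.
v_R·t = 0.2169 × 406 = 88.0614 m; 2√(D_R t) = 15.51 m; argument = (107 − 88.0614)/15.51 = 1.221.
C = C₀ × ½·erfc(1.221) = 81.7 × 0.04211 = 3.44 mg/L.

3.44 mg/L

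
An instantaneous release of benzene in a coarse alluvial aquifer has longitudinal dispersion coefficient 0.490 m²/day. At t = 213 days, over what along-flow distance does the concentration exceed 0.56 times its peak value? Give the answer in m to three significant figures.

31.1 m

The plume is Gaussian with σ = √(2Dt) = √(2 × 0.490 × 213) = 14.45 m.
C/C_peak = exp(−Δx²/(2σ²)) = 0.56 ⇒ Δx = σ·√(−2 ln 0.56) = 14.45 × 1.077 = 15.56 m.
Width = 2Δx = 31.1 m.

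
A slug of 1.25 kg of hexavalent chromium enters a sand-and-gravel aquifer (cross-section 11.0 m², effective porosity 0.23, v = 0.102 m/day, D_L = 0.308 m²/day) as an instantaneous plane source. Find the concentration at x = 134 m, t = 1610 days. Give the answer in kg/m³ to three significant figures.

0.00395 kg/m³

For an instantaneous plane source, C(x,t) = M/(n_e·A·√(4πDt)) · exp(−(x−vt)²/(4Dt)), with n_e·A the pore (flow) area.
Plume center vt = 0.102 × 1610 = 164.22 m, so the well at 134 m is 30.22 m upgradient of the peak.
√(4πDt) = 78.94 m, giving peak height M/(n_e·A·√(4πDt)) = 1.25/(0.23 × 11.0 × 78.94) = 0.006259 kg/m³.
(x−vt)²/(4Dt) = (-30.22)²/(4 × 0.308 × 1610) = 0.4604; exp(−0.4604) = 0.6310.
C = 0.006259 × 0.6310 = 0.00395 kg/m³.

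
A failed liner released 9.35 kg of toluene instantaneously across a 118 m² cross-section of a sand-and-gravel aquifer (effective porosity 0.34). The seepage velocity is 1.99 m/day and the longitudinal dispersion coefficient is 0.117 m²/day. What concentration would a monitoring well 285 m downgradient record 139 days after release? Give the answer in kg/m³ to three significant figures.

0.00552 kg/m³

For an instantaneous plane source, C(x,t) = M/(n_e·A·√(4πDt)) · exp(−(x−vt)²/(4Dt)), with n_e·A the pore (flow) area.
Plume center vt = 1.99 × 139 = 276.61 m, so the well at 285 m is 8.39 m downgradient of the peak.
√(4πDt) = 14.30 m, giving peak height M/(n_e·A·√(4πDt)) = 9.35/(0.34 × 118 × 14.30) = 0.01630 kg/m³.
(x−vt)²/(4Dt) = (8.39)²/(4 × 0.117 × 139) = 1.082; exp(−1.082) = 0.3389.
C = 0.01630 × 0.3389 = 0.00552 kg/m³.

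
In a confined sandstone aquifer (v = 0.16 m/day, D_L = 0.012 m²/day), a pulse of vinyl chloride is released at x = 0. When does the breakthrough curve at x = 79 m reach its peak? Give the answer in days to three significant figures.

493 days

For the 1D instantaneous-source solution, setting ∂C/∂t = 0 at fixed x gives v²t² + 2Dt − x² = 0, so t = (√(D² + v²x²) − D)/v².
√(D² + v²x²) = √(0.012² + 0.16² × 79²) = 12.64; v² = 0.0256.
t = (12.64 − 0.012)/0.0256 = 493 days (vs. the pure-advection estimate x/v = 494 d).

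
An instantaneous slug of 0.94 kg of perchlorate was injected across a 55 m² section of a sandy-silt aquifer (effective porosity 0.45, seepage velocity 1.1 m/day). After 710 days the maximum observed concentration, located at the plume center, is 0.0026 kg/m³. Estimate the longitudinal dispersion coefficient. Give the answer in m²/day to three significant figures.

At the plume center C_max = M/(n_e·A·√(4πDt)), so D = M²/(4πt·(n_e·A·C_max)²).
n_e·A·C_max = 0.45 × 55 × 0.0026 = 0.06435 kg/m.
D = 0.94²/(4π × 710 × 0.06435²) = 0.0239 m²/day.

0.0239 m²/day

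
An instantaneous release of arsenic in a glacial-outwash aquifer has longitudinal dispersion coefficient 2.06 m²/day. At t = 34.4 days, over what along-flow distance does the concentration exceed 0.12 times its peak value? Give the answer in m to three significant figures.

The plume is Gaussian with σ = √(2Dt) = √(2 × 2.06 × 34.4) = 11.90 m.
C/C_peak = exp(−Δx²/(2σ²)) = 0.12 ⇒ Δx = σ·√(−2 ln 0.12) = 11.90 × 2.059 = 24.50 m.
Width = 2Δx = 49.0 m.

49.0 m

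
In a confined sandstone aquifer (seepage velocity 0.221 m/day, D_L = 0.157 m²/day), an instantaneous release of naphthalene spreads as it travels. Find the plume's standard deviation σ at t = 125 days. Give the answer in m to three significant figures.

Dispersive spreading gives a Gaussian with σ² = 2Dt; advection only shifts the center.
σ = √(2 × 0.157 × 125) = 6.26 m.

6.26 m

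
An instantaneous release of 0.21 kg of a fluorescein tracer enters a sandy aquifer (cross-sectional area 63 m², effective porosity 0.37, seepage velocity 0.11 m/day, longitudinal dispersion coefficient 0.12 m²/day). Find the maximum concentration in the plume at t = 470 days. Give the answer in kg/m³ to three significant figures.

The peak of an instantaneous 1D plume sits at x = vt; there the Gaussian factor is 1 and C_max = M/(n_e·A·√(4πDt)), where n_e·A is the pore area the mass is dissolved in.
√(4πDt) = √(4π × 0.12 × 470) = 26.62 m, so C_max = 0.21/(0.37 × 63 × 26.62) = 0.000338 kg/m³.

0.000338 kg/m³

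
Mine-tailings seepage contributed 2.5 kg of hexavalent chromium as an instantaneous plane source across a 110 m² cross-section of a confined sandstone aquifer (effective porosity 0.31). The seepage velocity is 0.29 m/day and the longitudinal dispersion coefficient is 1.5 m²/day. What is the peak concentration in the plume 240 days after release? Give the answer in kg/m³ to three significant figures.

0.00109 kg/m³

The peak of an instantaneous 1D plume sits at x = vt; there the Gaussian factor is 1 and C_max = M/(n_e·A·√(4πDt)), where n_e·A is the pore area the mass is dissolved in.
√(4πDt) = √(4π × 1.5 × 240) = 67.26 m, so C_max = 2.5/(0.31 × 110 × 67.26) = 0.00109 kg/m³.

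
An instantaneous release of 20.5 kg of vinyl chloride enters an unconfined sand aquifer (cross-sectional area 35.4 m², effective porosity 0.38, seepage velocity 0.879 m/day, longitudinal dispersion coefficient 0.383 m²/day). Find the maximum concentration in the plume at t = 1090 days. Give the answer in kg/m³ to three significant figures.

The peak of an instantaneous 1D plume sits at x = vt; there the Gaussian factor is 1 and C_max = M/(n_e·A·√(4πDt)), where n_e·A is the pore area the mass is dissolved in.
√(4πDt) = √(4π × 0.383 × 1090) = 72.43 m, so C_max = 20.5/(0.38 × 35.4 × 72.43) = 0.0210 kg/m³.

0.0210 kg/m³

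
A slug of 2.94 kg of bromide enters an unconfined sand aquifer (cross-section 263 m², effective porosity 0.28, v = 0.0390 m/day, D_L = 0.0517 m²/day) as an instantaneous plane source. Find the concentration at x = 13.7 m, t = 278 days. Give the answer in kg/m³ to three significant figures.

For an instantaneous plane source, C(x,t) = M/(n_e·A·√(4πDt)) · exp(−(x−vt)²/(4Dt)), with n_e·A the pore (flow) area.
Plume center vt = 0.0390 × 278 = 10.842 m, so the well at 13.7 m is 2.858 m downgradient of the peak.
√(4πDt) = 13.44 m, giving peak height M/(n_e·A·√(4πDt)) = 2.94/(0.28 × 263 × 13.44) = 0.002971 kg/m³.
(x−vt)²/(4Dt) = (2.858)²/(4 × 0.0517 × 278) = 0.1421; exp(−0.1421) = 0.8675.
C = 0.002971 × 0.8675 = 0.00258 kg/m³.

0.00258 kg/m³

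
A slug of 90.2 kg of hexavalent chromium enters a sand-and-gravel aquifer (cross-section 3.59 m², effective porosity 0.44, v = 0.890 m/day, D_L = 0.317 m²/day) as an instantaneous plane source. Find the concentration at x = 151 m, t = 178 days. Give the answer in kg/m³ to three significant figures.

1.68 kg/m³

For an instantaneous plane source, C(x,t) = M/(n_e·A·√(4πDt)) · exp(−(x−vt)²/(4Dt)), with n_e·A the pore (flow) area.
Plume center vt = 0.890 × 178 = 158.42 m, so the well at 151 m is 7.42 m upgradient of the peak.
√(4πDt) = 26.63 m, giving peak height M/(n_e·A·√(4πDt)) = 90.2/(0.44 × 3.59 × 26.63) = 2.144 kg/m³.
(x−vt)²/(4Dt) = (-7.42)²/(4 × 0.317 × 178) = 0.2439; exp(−0.2439) = 0.7836.
C = 2.144 × 0.7836 = 1.68 kg/m³.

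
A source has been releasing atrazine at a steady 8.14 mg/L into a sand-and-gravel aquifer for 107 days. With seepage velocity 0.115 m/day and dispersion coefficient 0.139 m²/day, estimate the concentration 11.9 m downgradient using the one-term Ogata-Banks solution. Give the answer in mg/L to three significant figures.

4.31 mg/L

For a continuous step input, C/C₀ ≈ ½·erfc((x−vt)/(2√(Dt))).
vt = 0.115 × 107 = 12.305 m and 2√(Dt) = 2√(0.139 × 107) = 7.713 m.
Argument (x−vt)/(2√(Dt)) = (11.9 − 12.305)/7.713 = -0.05251; ½·erfc(-0.05251) = 0.5296.
C = 8.14 × 0.5296 = 4.31 mg/L.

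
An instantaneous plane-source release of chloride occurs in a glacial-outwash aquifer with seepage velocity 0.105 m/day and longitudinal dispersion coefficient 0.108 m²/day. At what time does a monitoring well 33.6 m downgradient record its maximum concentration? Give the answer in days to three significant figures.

310 days

For the 1D instantaneous-source solution, setting ∂C/∂t = 0 at fixed x gives v²t² + 2Dt − x² = 0, so t = (√(D² + v²x²) − D)/v².
√(D² + v²x²) = √(0.108² + 0.105² × 33.6²) = 3.530; v² = 0.011025.
t = (3.530 − 0.108)/0.011025 = 310 days (vs. the pure-advection estimate x/v = 320 d).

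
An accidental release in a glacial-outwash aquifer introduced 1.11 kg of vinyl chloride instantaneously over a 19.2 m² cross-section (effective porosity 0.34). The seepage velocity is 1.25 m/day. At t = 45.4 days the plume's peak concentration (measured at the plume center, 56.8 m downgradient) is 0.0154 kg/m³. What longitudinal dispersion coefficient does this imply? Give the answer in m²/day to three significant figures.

At the plume center C_max = M/(n_e·A·√(4πDt)), so D = M²/(4πt·(n_e·A·C_max)²).
n_e·A·C_max = 0.34 × 19.2 × 0.0154 = 0.1005 kg/m.
D = 1.11²/(4π × 45.4 × 0.1005²) = 0.214 m²/day.

0.214 m²/day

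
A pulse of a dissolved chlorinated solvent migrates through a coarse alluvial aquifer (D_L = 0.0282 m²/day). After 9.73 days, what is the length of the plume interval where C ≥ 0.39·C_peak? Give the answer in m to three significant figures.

2.03 m

The plume is Gaussian with σ = √(2Dt) = √(2 × 0.0282 × 9.73) = 0.7408 m.
C/C_peak = exp(−Δx²/(2σ²)) = 0.39 ⇒ Δx = σ·√(−2 ln 0.39) = 0.7408 × 1.372 = 1.016 m.
Width = 2Δx = 2.03 m.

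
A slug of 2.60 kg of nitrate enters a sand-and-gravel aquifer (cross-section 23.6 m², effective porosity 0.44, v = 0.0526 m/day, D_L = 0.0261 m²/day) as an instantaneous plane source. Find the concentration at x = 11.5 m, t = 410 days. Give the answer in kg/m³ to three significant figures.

For an instantaneous plane source, C(x,t) = M/(n_e·A·√(4πDt)) · exp(−(x−vt)²/(4Dt)), with n_e·A the pore (flow) area.
Plume center vt = 0.0526 × 410 = 21.566 m, so the well at 11.5 m is 10.066 m upgradient of the peak.
√(4πDt) = 11.60 m, giving peak height M/(n_e·A·√(4πDt)) = 2.60/(0.44 × 23.6 × 11.60) = 0.02158 kg/m³.
(x−vt)²/(4Dt) = (-10.066)²/(4 × 0.0261 × 410) = 2.367; exp(−2.367) = 0.09376.
C = 0.02158 × 0.09376 = 0.00202 kg/m³.

0.00202 kg/m³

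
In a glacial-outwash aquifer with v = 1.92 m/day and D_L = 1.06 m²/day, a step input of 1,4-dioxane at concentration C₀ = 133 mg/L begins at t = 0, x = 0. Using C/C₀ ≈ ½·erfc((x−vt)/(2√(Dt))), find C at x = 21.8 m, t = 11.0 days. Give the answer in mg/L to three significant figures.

59.1 mg/L

For a continuous step input, C/C₀ ≈ ½·erfc((x−vt)/(2√(Dt))).
vt = 1.92 × 11.0 = 21.12 m and 2√(Dt) = 2√(1.06 × 11.0) = 6.829 m.
Argument (x−vt)/(2√(Dt)) = (21.8 − 21.12)/6.829 = 0.09958; ½·erfc(0.09958) = 0.4440.
C = 133 × 0.4440 = 59.1 mg/L.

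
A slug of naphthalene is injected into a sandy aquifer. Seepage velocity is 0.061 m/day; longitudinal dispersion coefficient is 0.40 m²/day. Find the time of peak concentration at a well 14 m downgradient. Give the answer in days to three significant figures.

For the 1D instantaneous-source solution, setting ∂C/∂t = 0 at fixed x gives v²t² + 2Dt − x² = 0, so t = (√(D² + v²x²) − D)/v².
√(D² + v²x²) = √(0.40² + 0.061² × 14²) = 0.9430; v² = 0.003721.
t = (0.9430 − 0.40)/0.003721 = 146 days (vs. the pure-advection estimate x/v = 230 d).

146 days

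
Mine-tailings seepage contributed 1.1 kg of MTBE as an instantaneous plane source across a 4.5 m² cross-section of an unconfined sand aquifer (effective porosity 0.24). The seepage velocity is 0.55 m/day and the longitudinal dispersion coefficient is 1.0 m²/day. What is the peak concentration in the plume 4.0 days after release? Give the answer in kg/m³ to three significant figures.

The peak of an instantaneous 1D plume sits at x = vt; there the Gaussian factor is 1 and C_max = M/(n_e·A·√(4πDt)), where n_e·A is the pore area the mass is dissolved in.
√(4πDt) = √(4π × 1.0 × 4.0) = 7.090 m, so C_max = 1.1/(0.24 × 4.5 × 7.090) = 0.144 kg/m³.

0.144 kg/m³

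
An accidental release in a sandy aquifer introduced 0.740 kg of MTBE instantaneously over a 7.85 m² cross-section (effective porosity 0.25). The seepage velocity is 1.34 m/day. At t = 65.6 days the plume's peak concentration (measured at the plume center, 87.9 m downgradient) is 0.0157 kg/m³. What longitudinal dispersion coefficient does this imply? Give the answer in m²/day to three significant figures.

0.700 m²/day

At the plume center C_max = M/(n_e·A·√(4πDt)), so D = M²/(4πt·(n_e·A·C_max)²).
n_e·A·C_max = 0.25 × 7.85 × 0.0157 = 0.03081 kg/m.
D = 0.740²/(4π × 65.6 × 0.03081²) = 0.700 m²/day.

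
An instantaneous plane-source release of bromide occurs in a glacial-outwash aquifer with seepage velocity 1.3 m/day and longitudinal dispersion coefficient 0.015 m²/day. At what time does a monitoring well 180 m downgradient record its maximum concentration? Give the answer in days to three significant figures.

138 days

For the 1D instantaneous-source solution, setting ∂C/∂t = 0 at fixed x gives v²t² + 2Dt − x² = 0, so t = (√(D² + v²x²) − D)/v².
√(D² + v²x²) = √(0.015² + 1.3² × 180²) = 234.0; v² = 1.69.
t = (234.0 − 0.015)/1.69 = 138 days (vs. the pure-advection estimate x/v = 138 d).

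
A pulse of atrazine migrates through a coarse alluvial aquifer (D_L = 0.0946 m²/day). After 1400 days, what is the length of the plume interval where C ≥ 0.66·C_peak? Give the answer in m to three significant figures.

The plume is Gaussian with σ = √(2Dt) = √(2 × 0.0946 × 1400) = 16.28 m.
C/C_peak = exp(−Δx²/(2σ²)) = 0.66 ⇒ Δx = σ·√(−2 ln 0.66) = 16.28 × 0.9116 = 14.84 m.
Width = 2Δx = 29.7 m.

29.7 m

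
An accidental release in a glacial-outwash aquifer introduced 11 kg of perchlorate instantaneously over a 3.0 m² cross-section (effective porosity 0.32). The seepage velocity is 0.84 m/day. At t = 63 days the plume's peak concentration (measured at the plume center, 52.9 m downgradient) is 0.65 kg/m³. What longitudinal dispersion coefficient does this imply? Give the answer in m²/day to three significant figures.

0.393 m²/day

At the plume center C_max = M/(n_e·A·√(4πDt)), so D = M²/(4πt·(n_e·A·C_max)²).
n_e·A·C_max = 0.32 × 3.0 × 0.65 = 0.6240 kg/m.
D = 11²/(4π × 63 × 0.6240²) = 0.393 m²/day.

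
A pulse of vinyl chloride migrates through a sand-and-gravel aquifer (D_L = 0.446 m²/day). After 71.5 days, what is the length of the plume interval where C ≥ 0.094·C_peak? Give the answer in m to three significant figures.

34.7 m

The plume is Gaussian with σ = √(2Dt) = √(2 × 0.446 × 71.5) = 7.986 m.
C/C_peak = exp(−Δx²/(2σ²)) = 0.094 ⇒ Δx = σ·√(−2 ln 0.094) = 7.986 × 2.175 = 17.37 m.
Width = 2Δx = 34.7 m.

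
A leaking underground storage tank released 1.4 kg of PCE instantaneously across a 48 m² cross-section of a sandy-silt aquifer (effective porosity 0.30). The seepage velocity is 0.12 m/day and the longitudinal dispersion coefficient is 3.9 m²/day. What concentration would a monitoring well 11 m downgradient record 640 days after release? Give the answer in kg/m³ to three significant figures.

0.000356 kg/m³

For an instantaneous plane source, C(x,t) = M/(n_e·A·√(4πDt)) · exp(−(x−vt)²/(4Dt)), with n_e·A the pore (flow) area.
Plume center vt = 0.12 × 640 = 76.8 m, so the well at 11 m is 65.8 m upgradient of the peak.
√(4πDt) = 177.1 m, giving peak height M/(n_e·A·√(4πDt)) = 1.4/(0.30 × 48 × 177.1) = 0.0005490 kg/m³.
(x−vt)²/(4Dt) = (-65.8)²/(4 × 3.9 × 640) = 0.4337; exp(−0.4337) = 0.6481.
C = 0.0005490 × 0.6481 = 0.000356 kg/m³.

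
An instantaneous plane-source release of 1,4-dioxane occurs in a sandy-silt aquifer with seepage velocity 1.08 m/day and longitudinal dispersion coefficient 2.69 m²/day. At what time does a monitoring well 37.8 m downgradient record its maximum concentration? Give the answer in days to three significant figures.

For the 1D instantaneous-source solution, setting ∂C/∂t = 0 at fixed x gives v²t² + 2Dt − x² = 0, so t = (√(D² + v²x²) − D)/v².
√(D² + v²x²) = √(2.69² + 1.08² × 37.8²) = 40.91; v² = 1.1664.
t = (40.91 − 2.69)/1.1664 = 32.8 days (vs. the pure-advection estimate x/v = 35.0 d).

32.8 days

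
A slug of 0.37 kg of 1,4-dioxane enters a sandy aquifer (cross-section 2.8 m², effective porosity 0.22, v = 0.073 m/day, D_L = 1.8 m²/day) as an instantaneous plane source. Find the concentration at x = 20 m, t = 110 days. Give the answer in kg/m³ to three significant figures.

0.0100 kg/m³

For an instantaneous plane source, C(x,t) = M/(n_e·A·√(4πDt)) · exp(−(x−vt)²/(4Dt)), with n_e·A the pore (flow) area.
Plume center vt = 0.073 × 110 = 8.03 m, so the well at 20 m is 11.97 m downgradient of the peak.
√(4πDt) = 49.88 m, giving peak height M/(n_e·A·√(4πDt)) = 0.37/(0.22 × 2.8 × 49.88) = 0.01204 kg/m³.
(x−vt)²/(4Dt) = (11.97)²/(4 × 1.8 × 110) = 0.1809; exp(−0.1809) = 0.8345.
C = 0.01204 × 0.8345 = 0.0100 kg/m³.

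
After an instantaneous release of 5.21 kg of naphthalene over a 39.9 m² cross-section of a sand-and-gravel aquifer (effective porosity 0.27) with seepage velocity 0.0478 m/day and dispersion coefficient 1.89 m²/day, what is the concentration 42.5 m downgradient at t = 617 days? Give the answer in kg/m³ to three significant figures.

For an instantaneous plane source, C(x,t) = M/(n_e·A·√(4πDt)) · exp(−(x−vt)²/(4Dt)), with n_e·A the pore (flow) area.
Plume center vt = 0.0478 × 617 = 29.4926 m, so the well at 42.5 m is 13.0074 m downgradient of the peak.
√(4πDt) = 121.1 m, giving peak height M/(n_e·A·√(4πDt)) = 5.21/(0.27 × 39.9 × 121.1) = 0.003994 kg/m³.
(x−vt)²/(4Dt) = (13.0074)²/(4 × 1.89 × 617) = 0.03627; exp(−0.03627) = 0.9644.
C = 0.003994 × 0.9644 = 0.00385 kg/m³.

0.00385 kg/m³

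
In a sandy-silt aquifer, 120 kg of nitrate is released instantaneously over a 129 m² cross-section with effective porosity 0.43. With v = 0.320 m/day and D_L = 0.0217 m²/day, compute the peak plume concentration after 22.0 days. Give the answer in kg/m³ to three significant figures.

The peak of an instantaneous 1D plume sits at x = vt; there the Gaussian factor is 1 and C_max = M/(n_e·A·√(4πDt)), where n_e·A is the pore area the mass is dissolved in.
√(4πDt) = √(4π × 0.0217 × 22.0) = 2.449 m, so C_max = 120/(0.43 × 129 × 2.449) = 0.883 kg/m³.

0.883 kg/m³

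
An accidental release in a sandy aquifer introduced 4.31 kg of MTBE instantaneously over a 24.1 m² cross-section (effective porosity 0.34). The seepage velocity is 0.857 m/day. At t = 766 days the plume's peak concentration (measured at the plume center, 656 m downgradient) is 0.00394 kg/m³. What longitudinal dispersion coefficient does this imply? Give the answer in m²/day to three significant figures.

1.85 m²/day

At the plume center C_max = M/(n_e·A·√(4πDt)), so D = M²/(4πt·(n_e·A·C_max)²).
n_e·A·C_max = 0.34 × 24.1 × 0.00394 = 0.03228 kg/m.
D = 4.31²/(4π × 766 × 0.03228²) = 1.85 m²/day.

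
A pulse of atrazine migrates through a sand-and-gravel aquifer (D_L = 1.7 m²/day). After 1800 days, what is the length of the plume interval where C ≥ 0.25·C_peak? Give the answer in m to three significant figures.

261 m

The plume is Gaussian with σ = √(2Dt) = √(2 × 1.7 × 1800) = 78.23 m.
C/C_peak = exp(−Δx²/(2σ²)) = 0.25 ⇒ Δx = σ·√(−2 ln 0.25) = 78.23 × 1.665 = 130.3 m.
Width = 2Δx = 261 m.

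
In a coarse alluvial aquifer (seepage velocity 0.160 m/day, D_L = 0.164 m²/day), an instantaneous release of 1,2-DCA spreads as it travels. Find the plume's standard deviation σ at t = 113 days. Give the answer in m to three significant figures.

Dispersive spreading gives a Gaussian with σ² = 2Dt; advection only shifts the center.
σ = √(2 × 0.164 × 113) = 6.09 m.

6.09 m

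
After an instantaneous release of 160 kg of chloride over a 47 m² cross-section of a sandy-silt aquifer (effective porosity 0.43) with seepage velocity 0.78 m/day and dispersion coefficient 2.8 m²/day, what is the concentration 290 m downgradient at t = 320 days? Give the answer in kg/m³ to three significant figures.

0.0473 kg/m³

For an instantaneous plane source, C(x,t) = M/(n_e·A·√(4πDt)) · exp(−(x−vt)²/(4Dt)), with n_e·A the pore (flow) area.
Plume center vt = 0.78 × 320 = 249.6 m, so the well at 290 m is 40.4 m downgradient of the peak.
√(4πDt) = 106.1 m, giving peak height M/(n_e·A·√(4πDt)) = 160/(0.43 × 47 × 106.1) = 0.07462 kg/m³.
(x−vt)²/(4Dt) = (40.4)²/(4 × 2.8 × 320) = 0.4554; exp(−0.4554) = 0.6342.
C = 0.07462 × 0.6342 = 0.0473 kg/m³.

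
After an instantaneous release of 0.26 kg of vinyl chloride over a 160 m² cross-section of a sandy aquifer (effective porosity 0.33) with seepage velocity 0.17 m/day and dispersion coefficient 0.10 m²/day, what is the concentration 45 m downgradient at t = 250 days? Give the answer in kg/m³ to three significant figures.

0.000261 kg/m³

For an instantaneous plane source, C(x,t) = M/(n_e·A·√(4πDt)) · exp(−(x−vt)²/(4Dt)), with n_e·A the pore (flow) area.
Plume center vt = 0.17 × 250 = 42.5 m, so the well at 45 m is 2.5 m downgradient of the peak.
√(4πDt) = 17.72 m, giving peak height M/(n_e·A·√(4πDt)) = 0.26/(0.33 × 160 × 17.72) = 0.0002779 kg/m³.
(x−vt)²/(4Dt) = (2.5)²/(4 × 0.10 × 250) = 0.06250; exp(−0.06250) = 0.9394.
C = 0.0002779 × 0.9394 = 0.000261 kg/m³.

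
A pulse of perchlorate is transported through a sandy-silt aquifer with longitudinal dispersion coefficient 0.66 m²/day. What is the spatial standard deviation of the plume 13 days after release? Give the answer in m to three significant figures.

Dispersive spreading gives a Gaussian with σ² = 2Dt; advection only shifts the center.
σ = √(2 × 0.66 × 13) = 4.14 m.

4.14 m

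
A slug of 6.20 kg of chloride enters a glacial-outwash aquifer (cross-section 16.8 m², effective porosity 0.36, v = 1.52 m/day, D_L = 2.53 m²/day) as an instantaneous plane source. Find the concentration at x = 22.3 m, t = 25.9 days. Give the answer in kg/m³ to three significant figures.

For an instantaneous plane source, C(x,t) = M/(n_e·A·√(4πDt)) · exp(−(x−vt)²/(4Dt)), with n_e·A the pore (flow) area.
Plume center vt = 1.52 × 25.9 = 39.368 m, so the well at 22.3 m is 17.068 m upgradient of the peak.
√(4πDt) = 28.70 m, giving peak height M/(n_e·A·√(4πDt)) = 6.20/(0.36 × 16.8 × 28.70) = 0.03572 kg/m³.
(x−vt)²/(4Dt) = (-17.068)²/(4 × 2.53 × 25.9) = 1.111; exp(−1.111) = 0.3292.
C = 0.03572 × 0.3292 = 0.0118 kg/m³.

0.0118 kg/m³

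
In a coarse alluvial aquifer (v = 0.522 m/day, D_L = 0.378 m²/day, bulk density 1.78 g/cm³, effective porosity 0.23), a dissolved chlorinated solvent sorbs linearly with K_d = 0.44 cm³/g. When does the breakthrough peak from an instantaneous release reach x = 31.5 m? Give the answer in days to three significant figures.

260 days

Retardation factor R = 1 + ρ_b·K_d/n = 1 + 1.78 × 0.44/0.23 = 4.405.
Sorption retards both mechanisms: v_R = v/R = 0.1185 m/day, D_R = D/R = 0.08581 m²/day.
Peak time from v_R²t² + 2D_R t − x² = 0: t = (√(D_R² + v_R²x²) − D_R)/v_R².
√(D_R² + v_R²x²) = √(0.08581² + 0.1185² × 31.5²) = 3.734; v_R² = 0.01404.
t = (3.734 − 0.08581)/0.01404 = 260 days.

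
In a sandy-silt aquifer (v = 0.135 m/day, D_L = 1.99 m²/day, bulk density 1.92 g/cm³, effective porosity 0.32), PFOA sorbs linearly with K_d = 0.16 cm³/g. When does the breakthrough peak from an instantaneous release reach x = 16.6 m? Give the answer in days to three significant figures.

108 days

Retardation factor R = 1 + ρ_b·K_d/n = 1 + 1.92 × 0.16/0.32 = 1.960.
Sorption retards both mechanisms: v_R = v/R = 0.06888 m/day, D_R = D/R = 1.015 m²/day.
Peak time from v_R²t² + 2D_R t − x² = 0: t = (√(D_R² + v_R²x²) − D_R)/v_R².
√(D_R² + v_R²x²) = √(1.015² + 0.06888² × 16.6²) = 1.529; v_R² = 0.004744.
t = (1.529 − 1.015)/0.004744 = 108 days.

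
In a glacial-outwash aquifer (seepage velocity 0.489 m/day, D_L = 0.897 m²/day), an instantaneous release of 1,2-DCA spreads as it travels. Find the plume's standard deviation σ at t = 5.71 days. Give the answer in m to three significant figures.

3.20 m

Dispersive spreading gives a Gaussian with σ² = 2Dt; advection only shifts the center.
σ = √(2 × 0.897 × 5.71) = 3.20 m.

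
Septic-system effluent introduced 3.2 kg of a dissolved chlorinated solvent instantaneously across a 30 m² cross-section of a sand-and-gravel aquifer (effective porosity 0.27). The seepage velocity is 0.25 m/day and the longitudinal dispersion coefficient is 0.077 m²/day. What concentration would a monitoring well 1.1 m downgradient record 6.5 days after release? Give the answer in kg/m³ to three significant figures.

0.137 kg/m³

For an instantaneous plane source, C(x,t) = M/(n_e·A·√(4πDt)) · exp(−(x−vt)²/(4Dt)), with n_e·A the pore (flow) area.
Plume center vt = 0.25 × 6.5 = 1.625 m, so the well at 1.1 m is 0.525 m upgradient of the peak.
√(4πDt) = 2.508 m, giving peak height M/(n_e·A·√(4πDt)) = 3.2/(0.27 × 30 × 2.508) = 0.1575 kg/m³.
(x−vt)²/(4Dt) = (-0.525)²/(4 × 0.077 × 6.5) = 0.1377; exp(−0.1377) = 0.8714.
C = 0.1575 × 0.8714 = 0.137 kg/m³.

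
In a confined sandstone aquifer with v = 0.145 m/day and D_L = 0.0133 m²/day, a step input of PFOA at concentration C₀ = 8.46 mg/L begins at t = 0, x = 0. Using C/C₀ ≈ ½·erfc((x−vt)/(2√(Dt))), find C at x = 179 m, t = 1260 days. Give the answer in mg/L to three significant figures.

6.25 mg/L

For a continuous step input, C/C₀ ≈ ½·erfc((x−vt)/(2√(Dt))).
vt = 0.145 × 1260 = 182.7 m and 2√(Dt) = 2√(0.0133 × 1260) = 8.187 m.
Argument (x−vt)/(2√(Dt)) = (179 − 182.7)/8.187 = -0.4519; ½·erfc(-0.4519) = 0.7386.
C = 8.46 × 0.7386 = 6.25 mg/L.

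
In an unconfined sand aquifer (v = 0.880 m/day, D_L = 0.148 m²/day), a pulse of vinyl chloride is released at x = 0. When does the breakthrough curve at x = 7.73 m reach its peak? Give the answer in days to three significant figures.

8.60 days

For the 1D instantaneous-source solution, setting ∂C/∂t = 0 at fixed x gives v²t² + 2Dt − x² = 0, so t = (√(D² + v²x²) − D)/v².
√(D² + v²x²) = √(0.148² + 0.880² × 7.73²) = 6.804; v² = 0.7744.
t = (6.804 − 0.148)/0.7744 = 8.60 days (vs. the pure-advection estimate x/v = 8.78 d).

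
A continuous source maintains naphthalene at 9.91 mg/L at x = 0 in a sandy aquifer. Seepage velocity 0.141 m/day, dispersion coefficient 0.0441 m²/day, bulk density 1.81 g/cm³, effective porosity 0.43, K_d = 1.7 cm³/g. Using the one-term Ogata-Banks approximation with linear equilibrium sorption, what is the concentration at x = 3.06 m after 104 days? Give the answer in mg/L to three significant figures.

1.16 mg/L

Retardation factor R = 1 + ρ_b·K_d/n = 1 + 1.81 × 1.7/0.43 = 8.156.
Sorption retards both mechanisms: v_R = v/R = 0.01729 m/day, D_R = D/R = 0.005407 m²/day.
v_R·t = 0.01729 × 104 = 1.79816 m; 2√(D_R t) = 1.500 m; argument = (3.06 − 1.79816)/1.500 = 0.8412.
C = C₀ × ½·erfc(0.8412) = 9.91 × 0.1171 = 1.16 mg/L.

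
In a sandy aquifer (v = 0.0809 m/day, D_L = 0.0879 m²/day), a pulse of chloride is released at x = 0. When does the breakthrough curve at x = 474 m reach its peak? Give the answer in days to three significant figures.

5850 days

For the 1D instantaneous-source solution, setting ∂C/∂t = 0 at fixed x gives v²t² + 2Dt − x² = 0, so t = (√(D² + v²x²) − D)/v².
√(D² + v²x²) = √(0.0879² + 0.0809² × 474²) = 38.35; v² = 0.00654481.
t = (38.35 − 0.0879)/0.00654481 = 5850 days (vs. the pure-advection estimate x/v = 5860 d).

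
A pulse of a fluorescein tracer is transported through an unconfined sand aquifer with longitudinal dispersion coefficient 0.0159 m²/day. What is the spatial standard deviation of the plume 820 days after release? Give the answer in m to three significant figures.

5.11 m

Dispersive spreading gives a Gaussian with σ² = 2Dt; advection only shifts the center.
σ = √(2 × 0.0159 × 820) = 5.11 m.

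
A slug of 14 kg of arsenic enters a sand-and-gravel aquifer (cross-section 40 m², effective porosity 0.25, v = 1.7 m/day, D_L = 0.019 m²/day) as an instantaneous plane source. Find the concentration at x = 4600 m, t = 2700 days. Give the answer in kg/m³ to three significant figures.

For an instantaneous plane source, C(x,t) = M/(n_e·A·√(4πDt)) · exp(−(x−vt)²/(4Dt)), with n_e·A the pore (flow) area.
Plume center vt = 1.7 × 2700 = 4590 m, so the well at 4600 m is 10 m downgradient of the peak.
√(4πDt) = 25.39 m, giving peak height M/(n_e·A·√(4πDt)) = 14/(0.25 × 40 × 25.39) = 0.05514 kg/m³.
(x−vt)²/(4Dt) = (10)²/(4 × 0.019 × 2700) = 0.4873; exp(−0.4873) = 0.6143.
C = 0.05514 × 0.6143 = 0.0339 kg/m³.

0.0339 kg/m³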